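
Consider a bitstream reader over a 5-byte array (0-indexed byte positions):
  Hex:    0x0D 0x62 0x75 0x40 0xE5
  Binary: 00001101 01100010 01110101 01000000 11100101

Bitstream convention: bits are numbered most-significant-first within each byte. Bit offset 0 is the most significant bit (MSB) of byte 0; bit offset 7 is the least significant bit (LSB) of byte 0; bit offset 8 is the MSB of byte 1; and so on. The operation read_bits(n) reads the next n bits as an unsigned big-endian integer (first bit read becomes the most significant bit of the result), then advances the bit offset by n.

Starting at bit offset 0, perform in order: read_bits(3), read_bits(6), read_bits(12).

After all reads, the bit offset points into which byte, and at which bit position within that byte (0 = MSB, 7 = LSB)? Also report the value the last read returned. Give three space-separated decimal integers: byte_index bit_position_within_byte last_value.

Answer: 2 5 3150

Derivation:
Read 1: bits[0:3] width=3 -> value=0 (bin 000); offset now 3 = byte 0 bit 3; 37 bits remain
Read 2: bits[3:9] width=6 -> value=26 (bin 011010); offset now 9 = byte 1 bit 1; 31 bits remain
Read 3: bits[9:21] width=12 -> value=3150 (bin 110001001110); offset now 21 = byte 2 bit 5; 19 bits remain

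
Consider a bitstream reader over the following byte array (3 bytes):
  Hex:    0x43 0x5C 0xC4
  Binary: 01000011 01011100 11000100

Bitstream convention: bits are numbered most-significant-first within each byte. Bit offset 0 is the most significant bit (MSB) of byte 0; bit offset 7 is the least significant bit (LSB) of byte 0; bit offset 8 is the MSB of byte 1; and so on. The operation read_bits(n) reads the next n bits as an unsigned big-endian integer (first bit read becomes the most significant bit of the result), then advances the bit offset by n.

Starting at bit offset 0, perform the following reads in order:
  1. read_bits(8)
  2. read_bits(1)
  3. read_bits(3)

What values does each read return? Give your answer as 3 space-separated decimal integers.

Answer: 67 0 5

Derivation:
Read 1: bits[0:8] width=8 -> value=67 (bin 01000011); offset now 8 = byte 1 bit 0; 16 bits remain
Read 2: bits[8:9] width=1 -> value=0 (bin 0); offset now 9 = byte 1 bit 1; 15 bits remain
Read 3: bits[9:12] width=3 -> value=5 (bin 101); offset now 12 = byte 1 bit 4; 12 bits remain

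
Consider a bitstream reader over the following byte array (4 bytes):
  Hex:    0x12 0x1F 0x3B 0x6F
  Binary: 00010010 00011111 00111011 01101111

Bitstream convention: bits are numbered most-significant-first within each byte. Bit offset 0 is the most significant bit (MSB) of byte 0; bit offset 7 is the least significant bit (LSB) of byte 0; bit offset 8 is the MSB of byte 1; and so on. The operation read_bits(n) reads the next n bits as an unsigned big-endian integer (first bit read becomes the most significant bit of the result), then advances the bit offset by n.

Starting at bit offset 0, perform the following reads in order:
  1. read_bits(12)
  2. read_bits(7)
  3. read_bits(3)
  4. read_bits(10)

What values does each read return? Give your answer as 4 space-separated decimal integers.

Read 1: bits[0:12] width=12 -> value=289 (bin 000100100001); offset now 12 = byte 1 bit 4; 20 bits remain
Read 2: bits[12:19] width=7 -> value=121 (bin 1111001); offset now 19 = byte 2 bit 3; 13 bits remain
Read 3: bits[19:22] width=3 -> value=6 (bin 110); offset now 22 = byte 2 bit 6; 10 bits remain
Read 4: bits[22:32] width=10 -> value=879 (bin 1101101111); offset now 32 = byte 4 bit 0; 0 bits remain

Answer: 289 121 6 879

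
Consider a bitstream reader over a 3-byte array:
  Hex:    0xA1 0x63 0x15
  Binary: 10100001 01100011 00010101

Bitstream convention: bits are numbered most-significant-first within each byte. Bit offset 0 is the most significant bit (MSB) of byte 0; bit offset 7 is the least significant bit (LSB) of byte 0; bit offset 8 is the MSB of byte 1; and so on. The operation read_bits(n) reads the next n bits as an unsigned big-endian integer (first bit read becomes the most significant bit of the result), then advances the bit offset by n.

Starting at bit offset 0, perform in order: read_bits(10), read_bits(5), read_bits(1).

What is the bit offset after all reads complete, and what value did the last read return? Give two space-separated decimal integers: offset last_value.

Answer: 16 1

Derivation:
Read 1: bits[0:10] width=10 -> value=645 (bin 1010000101); offset now 10 = byte 1 bit 2; 14 bits remain
Read 2: bits[10:15] width=5 -> value=17 (bin 10001); offset now 15 = byte 1 bit 7; 9 bits remain
Read 3: bits[15:16] width=1 -> value=1 (bin 1); offset now 16 = byte 2 bit 0; 8 bits remain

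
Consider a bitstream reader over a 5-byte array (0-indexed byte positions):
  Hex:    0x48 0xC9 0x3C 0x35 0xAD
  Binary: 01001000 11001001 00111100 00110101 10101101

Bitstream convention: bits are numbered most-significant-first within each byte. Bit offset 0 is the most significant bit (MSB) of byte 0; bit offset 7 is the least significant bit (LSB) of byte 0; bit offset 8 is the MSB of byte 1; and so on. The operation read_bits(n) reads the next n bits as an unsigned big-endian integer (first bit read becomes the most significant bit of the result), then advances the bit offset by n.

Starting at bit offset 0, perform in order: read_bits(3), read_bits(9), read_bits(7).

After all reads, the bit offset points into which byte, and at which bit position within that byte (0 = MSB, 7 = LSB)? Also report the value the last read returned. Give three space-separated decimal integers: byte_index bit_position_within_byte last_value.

Read 1: bits[0:3] width=3 -> value=2 (bin 010); offset now 3 = byte 0 bit 3; 37 bits remain
Read 2: bits[3:12] width=9 -> value=140 (bin 010001100); offset now 12 = byte 1 bit 4; 28 bits remain
Read 3: bits[12:19] width=7 -> value=73 (bin 1001001); offset now 19 = byte 2 bit 3; 21 bits remain

Answer: 2 3 73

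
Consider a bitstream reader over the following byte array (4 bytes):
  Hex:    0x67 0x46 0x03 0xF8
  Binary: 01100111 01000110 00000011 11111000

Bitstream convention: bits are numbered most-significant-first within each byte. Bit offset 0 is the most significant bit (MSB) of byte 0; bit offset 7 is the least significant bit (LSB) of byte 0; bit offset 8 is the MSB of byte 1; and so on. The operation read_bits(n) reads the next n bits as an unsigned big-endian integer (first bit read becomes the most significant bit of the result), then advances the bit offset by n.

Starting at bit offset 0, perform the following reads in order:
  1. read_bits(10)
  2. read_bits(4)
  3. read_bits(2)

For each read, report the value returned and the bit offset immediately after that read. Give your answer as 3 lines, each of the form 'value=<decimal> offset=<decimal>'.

Read 1: bits[0:10] width=10 -> value=413 (bin 0110011101); offset now 10 = byte 1 bit 2; 22 bits remain
Read 2: bits[10:14] width=4 -> value=1 (bin 0001); offset now 14 = byte 1 bit 6; 18 bits remain
Read 3: bits[14:16] width=2 -> value=2 (bin 10); offset now 16 = byte 2 bit 0; 16 bits remain

Answer: value=413 offset=10
value=1 offset=14
value=2 offset=16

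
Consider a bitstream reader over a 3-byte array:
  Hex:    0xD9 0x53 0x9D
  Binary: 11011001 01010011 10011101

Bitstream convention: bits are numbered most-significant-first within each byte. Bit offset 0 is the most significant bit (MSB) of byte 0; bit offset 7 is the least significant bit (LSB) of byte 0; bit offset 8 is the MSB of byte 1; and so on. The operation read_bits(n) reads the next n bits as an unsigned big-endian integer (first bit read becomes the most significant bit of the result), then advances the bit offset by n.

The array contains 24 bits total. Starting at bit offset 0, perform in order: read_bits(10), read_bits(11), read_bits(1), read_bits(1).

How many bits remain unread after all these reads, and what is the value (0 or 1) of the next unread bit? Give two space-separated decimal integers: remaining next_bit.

Read 1: bits[0:10] width=10 -> value=869 (bin 1101100101); offset now 10 = byte 1 bit 2; 14 bits remain
Read 2: bits[10:21] width=11 -> value=627 (bin 01001110011); offset now 21 = byte 2 bit 5; 3 bits remain
Read 3: bits[21:22] width=1 -> value=1 (bin 1); offset now 22 = byte 2 bit 6; 2 bits remain
Read 4: bits[22:23] width=1 -> value=0 (bin 0); offset now 23 = byte 2 bit 7; 1 bits remain

Answer: 1 1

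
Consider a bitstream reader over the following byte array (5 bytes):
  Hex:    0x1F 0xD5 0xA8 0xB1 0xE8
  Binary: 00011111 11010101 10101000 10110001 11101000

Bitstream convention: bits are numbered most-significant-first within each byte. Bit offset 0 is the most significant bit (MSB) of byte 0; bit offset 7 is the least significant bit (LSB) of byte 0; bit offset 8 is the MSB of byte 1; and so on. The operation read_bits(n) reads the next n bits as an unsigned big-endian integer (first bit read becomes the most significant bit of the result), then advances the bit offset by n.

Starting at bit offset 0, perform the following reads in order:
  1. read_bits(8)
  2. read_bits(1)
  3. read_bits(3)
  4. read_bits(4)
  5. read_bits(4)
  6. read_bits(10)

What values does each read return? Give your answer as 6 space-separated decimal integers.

Answer: 31 1 5 5 10 556

Derivation:
Read 1: bits[0:8] width=8 -> value=31 (bin 00011111); offset now 8 = byte 1 bit 0; 32 bits remain
Read 2: bits[8:9] width=1 -> value=1 (bin 1); offset now 9 = byte 1 bit 1; 31 bits remain
Read 3: bits[9:12] width=3 -> value=5 (bin 101); offset now 12 = byte 1 bit 4; 28 bits remain
Read 4: bits[12:16] width=4 -> value=5 (bin 0101); offset now 16 = byte 2 bit 0; 24 bits remain
Read 5: bits[16:20] width=4 -> value=10 (bin 1010); offset now 20 = byte 2 bit 4; 20 bits remain
Read 6: bits[20:30] width=10 -> value=556 (bin 1000101100); offset now 30 = byte 3 bit 6; 10 bits remain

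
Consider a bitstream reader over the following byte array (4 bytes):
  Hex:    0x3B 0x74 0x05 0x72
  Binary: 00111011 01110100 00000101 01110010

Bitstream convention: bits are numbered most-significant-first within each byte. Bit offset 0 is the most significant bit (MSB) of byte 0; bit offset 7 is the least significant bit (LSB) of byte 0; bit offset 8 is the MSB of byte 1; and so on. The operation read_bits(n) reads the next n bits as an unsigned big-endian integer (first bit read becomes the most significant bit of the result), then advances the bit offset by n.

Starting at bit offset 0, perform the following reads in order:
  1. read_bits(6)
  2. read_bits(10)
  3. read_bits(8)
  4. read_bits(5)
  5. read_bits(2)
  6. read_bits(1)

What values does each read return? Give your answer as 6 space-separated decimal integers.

Answer: 14 884 5 14 1 0

Derivation:
Read 1: bits[0:6] width=6 -> value=14 (bin 001110); offset now 6 = byte 0 bit 6; 26 bits remain
Read 2: bits[6:16] width=10 -> value=884 (bin 1101110100); offset now 16 = byte 2 bit 0; 16 bits remain
Read 3: bits[16:24] width=8 -> value=5 (bin 00000101); offset now 24 = byte 3 bit 0; 8 bits remain
Read 4: bits[24:29] width=5 -> value=14 (bin 01110); offset now 29 = byte 3 bit 5; 3 bits remain
Read 5: bits[29:31] width=2 -> value=1 (bin 01); offset now 31 = byte 3 bit 7; 1 bits remain
Read 6: bits[31:32] width=1 -> value=0 (bin 0); offset now 32 = byte 4 bit 0; 0 bits remain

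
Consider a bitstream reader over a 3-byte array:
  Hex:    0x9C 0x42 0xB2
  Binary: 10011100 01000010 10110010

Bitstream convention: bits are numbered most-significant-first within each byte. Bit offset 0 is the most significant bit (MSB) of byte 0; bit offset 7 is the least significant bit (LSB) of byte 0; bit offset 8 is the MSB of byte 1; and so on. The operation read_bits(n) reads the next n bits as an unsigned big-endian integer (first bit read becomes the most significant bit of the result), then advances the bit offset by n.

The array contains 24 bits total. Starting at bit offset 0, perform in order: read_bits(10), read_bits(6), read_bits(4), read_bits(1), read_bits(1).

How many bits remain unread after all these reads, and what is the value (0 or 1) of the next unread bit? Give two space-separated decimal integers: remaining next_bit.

Answer: 2 1

Derivation:
Read 1: bits[0:10] width=10 -> value=625 (bin 1001110001); offset now 10 = byte 1 bit 2; 14 bits remain
Read 2: bits[10:16] width=6 -> value=2 (bin 000010); offset now 16 = byte 2 bit 0; 8 bits remain
Read 3: bits[16:20] width=4 -> value=11 (bin 1011); offset now 20 = byte 2 bit 4; 4 bits remain
Read 4: bits[20:21] width=1 -> value=0 (bin 0); offset now 21 = byte 2 bit 5; 3 bits remain
Read 5: bits[21:22] width=1 -> value=0 (bin 0); offset now 22 = byte 2 bit 6; 2 bits remain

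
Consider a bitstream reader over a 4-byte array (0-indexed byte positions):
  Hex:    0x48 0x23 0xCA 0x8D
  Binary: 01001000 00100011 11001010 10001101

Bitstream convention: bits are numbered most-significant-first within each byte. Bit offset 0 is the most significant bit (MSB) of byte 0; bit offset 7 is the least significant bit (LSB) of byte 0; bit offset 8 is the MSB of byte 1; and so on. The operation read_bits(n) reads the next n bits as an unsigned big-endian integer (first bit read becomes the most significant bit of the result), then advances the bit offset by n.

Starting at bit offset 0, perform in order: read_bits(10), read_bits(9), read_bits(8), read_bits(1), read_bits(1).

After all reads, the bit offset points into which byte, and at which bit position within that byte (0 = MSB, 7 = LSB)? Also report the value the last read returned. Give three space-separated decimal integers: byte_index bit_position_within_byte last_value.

Read 1: bits[0:10] width=10 -> value=288 (bin 0100100000); offset now 10 = byte 1 bit 2; 22 bits remain
Read 2: bits[10:19] width=9 -> value=286 (bin 100011110); offset now 19 = byte 2 bit 3; 13 bits remain
Read 3: bits[19:27] width=8 -> value=84 (bin 01010100); offset now 27 = byte 3 bit 3; 5 bits remain
Read 4: bits[27:28] width=1 -> value=0 (bin 0); offset now 28 = byte 3 bit 4; 4 bits remain
Read 5: bits[28:29] width=1 -> value=1 (bin 1); offset now 29 = byte 3 bit 5; 3 bits remain

Answer: 3 5 1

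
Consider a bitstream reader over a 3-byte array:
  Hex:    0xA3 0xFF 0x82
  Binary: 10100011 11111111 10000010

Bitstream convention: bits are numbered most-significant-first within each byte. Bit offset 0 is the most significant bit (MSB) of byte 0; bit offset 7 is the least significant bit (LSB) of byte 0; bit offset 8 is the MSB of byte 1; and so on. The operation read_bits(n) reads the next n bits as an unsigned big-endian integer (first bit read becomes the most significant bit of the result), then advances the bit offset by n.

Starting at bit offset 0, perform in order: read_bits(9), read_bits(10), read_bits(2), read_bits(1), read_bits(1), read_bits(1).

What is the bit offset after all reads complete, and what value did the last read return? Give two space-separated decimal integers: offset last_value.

Answer: 24 0

Derivation:
Read 1: bits[0:9] width=9 -> value=327 (bin 101000111); offset now 9 = byte 1 bit 1; 15 bits remain
Read 2: bits[9:19] width=10 -> value=1020 (bin 1111111100); offset now 19 = byte 2 bit 3; 5 bits remain
Read 3: bits[19:21] width=2 -> value=0 (bin 00); offset now 21 = byte 2 bit 5; 3 bits remain
Read 4: bits[21:22] width=1 -> value=0 (bin 0); offset now 22 = byte 2 bit 6; 2 bits remain
Read 5: bits[22:23] width=1 -> value=1 (bin 1); offset now 23 = byte 2 bit 7; 1 bits remain
Read 6: bits[23:24] width=1 -> value=0 (bin 0); offset now 24 = byte 3 bit 0; 0 bits remain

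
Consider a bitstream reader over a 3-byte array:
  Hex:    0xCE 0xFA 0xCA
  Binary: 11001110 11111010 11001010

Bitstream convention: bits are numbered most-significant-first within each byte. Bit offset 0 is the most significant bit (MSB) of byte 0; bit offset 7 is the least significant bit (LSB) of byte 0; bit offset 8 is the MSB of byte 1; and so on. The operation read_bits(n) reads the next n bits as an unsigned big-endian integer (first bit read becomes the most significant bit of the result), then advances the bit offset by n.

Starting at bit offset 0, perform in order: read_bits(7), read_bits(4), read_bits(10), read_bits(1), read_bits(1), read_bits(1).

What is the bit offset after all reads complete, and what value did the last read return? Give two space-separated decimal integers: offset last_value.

Read 1: bits[0:7] width=7 -> value=103 (bin 1100111); offset now 7 = byte 0 bit 7; 17 bits remain
Read 2: bits[7:11] width=4 -> value=7 (bin 0111); offset now 11 = byte 1 bit 3; 13 bits remain
Read 3: bits[11:21] width=10 -> value=857 (bin 1101011001); offset now 21 = byte 2 bit 5; 3 bits remain
Read 4: bits[21:22] width=1 -> value=0 (bin 0); offset now 22 = byte 2 bit 6; 2 bits remain
Read 5: bits[22:23] width=1 -> value=1 (bin 1); offset now 23 = byte 2 bit 7; 1 bits remain
Read 6: bits[23:24] width=1 -> value=0 (bin 0); offset now 24 = byte 3 bit 0; 0 bits remain

Answer: 24 0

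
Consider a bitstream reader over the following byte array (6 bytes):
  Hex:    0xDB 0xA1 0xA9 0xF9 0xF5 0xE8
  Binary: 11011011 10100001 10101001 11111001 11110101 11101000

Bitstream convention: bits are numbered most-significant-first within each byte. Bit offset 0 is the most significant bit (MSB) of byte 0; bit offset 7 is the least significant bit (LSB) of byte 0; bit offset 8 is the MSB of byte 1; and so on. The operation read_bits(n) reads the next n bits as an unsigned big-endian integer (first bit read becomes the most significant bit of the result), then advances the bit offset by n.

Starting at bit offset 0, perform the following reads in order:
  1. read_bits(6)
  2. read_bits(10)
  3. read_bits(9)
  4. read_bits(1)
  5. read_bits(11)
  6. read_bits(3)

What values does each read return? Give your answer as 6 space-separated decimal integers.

Answer: 54 929 339 1 1854 5

Derivation:
Read 1: bits[0:6] width=6 -> value=54 (bin 110110); offset now 6 = byte 0 bit 6; 42 bits remain
Read 2: bits[6:16] width=10 -> value=929 (bin 1110100001); offset now 16 = byte 2 bit 0; 32 bits remain
Read 3: bits[16:25] width=9 -> value=339 (bin 101010011); offset now 25 = byte 3 bit 1; 23 bits remain
Read 4: bits[25:26] width=1 -> value=1 (bin 1); offset now 26 = byte 3 bit 2; 22 bits remain
Read 5: bits[26:37] width=11 -> value=1854 (bin 11100111110); offset now 37 = byte 4 bit 5; 11 bits remain
Read 6: bits[37:40] width=3 -> value=5 (bin 101); offset now 40 = byte 5 bit 0; 8 bits remain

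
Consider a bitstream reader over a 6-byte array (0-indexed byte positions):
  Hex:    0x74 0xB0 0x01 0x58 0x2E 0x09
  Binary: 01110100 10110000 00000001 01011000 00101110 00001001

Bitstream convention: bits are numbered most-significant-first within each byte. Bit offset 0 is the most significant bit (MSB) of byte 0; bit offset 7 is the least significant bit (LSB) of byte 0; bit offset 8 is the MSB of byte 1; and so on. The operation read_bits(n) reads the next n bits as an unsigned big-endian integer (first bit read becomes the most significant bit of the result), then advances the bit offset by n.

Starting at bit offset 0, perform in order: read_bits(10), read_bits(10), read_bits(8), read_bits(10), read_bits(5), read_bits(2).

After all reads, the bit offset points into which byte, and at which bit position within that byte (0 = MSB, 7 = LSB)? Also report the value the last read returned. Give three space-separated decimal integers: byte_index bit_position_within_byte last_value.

Read 1: bits[0:10] width=10 -> value=466 (bin 0111010010); offset now 10 = byte 1 bit 2; 38 bits remain
Read 2: bits[10:20] width=10 -> value=768 (bin 1100000000); offset now 20 = byte 2 bit 4; 28 bits remain
Read 3: bits[20:28] width=8 -> value=21 (bin 00010101); offset now 28 = byte 3 bit 4; 20 bits remain
Read 4: bits[28:38] width=10 -> value=523 (bin 1000001011); offset now 38 = byte 4 bit 6; 10 bits remain
Read 5: bits[38:43] width=5 -> value=16 (bin 10000); offset now 43 = byte 5 bit 3; 5 bits remain
Read 6: bits[43:45] width=2 -> value=1 (bin 01); offset now 45 = byte 5 bit 5; 3 bits remain

Answer: 5 5 1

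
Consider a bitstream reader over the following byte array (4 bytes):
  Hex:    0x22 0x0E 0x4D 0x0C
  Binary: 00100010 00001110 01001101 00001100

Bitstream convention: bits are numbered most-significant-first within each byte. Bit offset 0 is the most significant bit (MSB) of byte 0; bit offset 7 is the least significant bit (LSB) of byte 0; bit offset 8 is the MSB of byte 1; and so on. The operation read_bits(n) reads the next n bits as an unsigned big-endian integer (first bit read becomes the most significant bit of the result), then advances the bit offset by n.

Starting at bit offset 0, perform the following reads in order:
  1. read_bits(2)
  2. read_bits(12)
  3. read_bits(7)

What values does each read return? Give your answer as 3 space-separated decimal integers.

Answer: 0 2179 73

Derivation:
Read 1: bits[0:2] width=2 -> value=0 (bin 00); offset now 2 = byte 0 bit 2; 30 bits remain
Read 2: bits[2:14] width=12 -> value=2179 (bin 100010000011); offset now 14 = byte 1 bit 6; 18 bits remain
Read 3: bits[14:21] width=7 -> value=73 (bin 1001001); offset now 21 = byte 2 bit 5; 11 bits remain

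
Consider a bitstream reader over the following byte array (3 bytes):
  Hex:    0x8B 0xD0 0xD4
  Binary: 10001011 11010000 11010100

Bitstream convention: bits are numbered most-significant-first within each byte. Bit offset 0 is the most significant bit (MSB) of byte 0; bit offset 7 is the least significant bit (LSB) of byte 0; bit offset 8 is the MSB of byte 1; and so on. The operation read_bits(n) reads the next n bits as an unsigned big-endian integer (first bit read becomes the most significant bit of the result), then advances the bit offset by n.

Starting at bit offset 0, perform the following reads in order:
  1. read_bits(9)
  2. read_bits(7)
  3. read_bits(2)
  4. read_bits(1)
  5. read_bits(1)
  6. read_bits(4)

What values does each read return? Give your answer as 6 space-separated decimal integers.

Read 1: bits[0:9] width=9 -> value=279 (bin 100010111); offset now 9 = byte 1 bit 1; 15 bits remain
Read 2: bits[9:16] width=7 -> value=80 (bin 1010000); offset now 16 = byte 2 bit 0; 8 bits remain
Read 3: bits[16:18] width=2 -> value=3 (bin 11); offset now 18 = byte 2 bit 2; 6 bits remain
Read 4: bits[18:19] width=1 -> value=0 (bin 0); offset now 19 = byte 2 bit 3; 5 bits remain
Read 5: bits[19:20] width=1 -> value=1 (bin 1); offset now 20 = byte 2 bit 4; 4 bits remain
Read 6: bits[20:24] width=4 -> value=4 (bin 0100); offset now 24 = byte 3 bit 0; 0 bits remain

Answer: 279 80 3 0 1 4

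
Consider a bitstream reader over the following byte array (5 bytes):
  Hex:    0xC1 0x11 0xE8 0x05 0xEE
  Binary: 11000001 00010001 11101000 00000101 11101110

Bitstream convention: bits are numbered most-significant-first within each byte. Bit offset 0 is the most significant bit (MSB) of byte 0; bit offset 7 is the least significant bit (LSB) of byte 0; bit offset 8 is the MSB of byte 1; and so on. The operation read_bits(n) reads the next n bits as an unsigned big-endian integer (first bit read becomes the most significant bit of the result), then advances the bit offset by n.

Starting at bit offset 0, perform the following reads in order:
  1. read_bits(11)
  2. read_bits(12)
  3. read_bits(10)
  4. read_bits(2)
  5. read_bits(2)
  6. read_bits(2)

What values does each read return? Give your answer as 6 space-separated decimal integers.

Read 1: bits[0:11] width=11 -> value=1544 (bin 11000001000); offset now 11 = byte 1 bit 3; 29 bits remain
Read 2: bits[11:23] width=12 -> value=2292 (bin 100011110100); offset now 23 = byte 2 bit 7; 17 bits remain
Read 3: bits[23:33] width=10 -> value=11 (bin 0000001011); offset now 33 = byte 4 bit 1; 7 bits remain
Read 4: bits[33:35] width=2 -> value=3 (bin 11); offset now 35 = byte 4 bit 3; 5 bits remain
Read 5: bits[35:37] width=2 -> value=1 (bin 01); offset now 37 = byte 4 bit 5; 3 bits remain
Read 6: bits[37:39] width=2 -> value=3 (bin 11); offset now 39 = byte 4 bit 7; 1 bits remain

Answer: 1544 2292 11 3 1 3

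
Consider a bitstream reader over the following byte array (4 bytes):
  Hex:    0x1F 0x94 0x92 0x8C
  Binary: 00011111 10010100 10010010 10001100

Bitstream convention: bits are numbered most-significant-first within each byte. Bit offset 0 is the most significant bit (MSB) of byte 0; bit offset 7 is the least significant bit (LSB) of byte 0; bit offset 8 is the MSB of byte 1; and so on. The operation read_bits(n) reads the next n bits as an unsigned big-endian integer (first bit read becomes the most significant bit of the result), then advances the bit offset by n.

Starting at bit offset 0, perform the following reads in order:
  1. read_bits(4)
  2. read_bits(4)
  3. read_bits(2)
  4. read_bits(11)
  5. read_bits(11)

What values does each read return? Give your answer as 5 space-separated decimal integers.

Read 1: bits[0:4] width=4 -> value=1 (bin 0001); offset now 4 = byte 0 bit 4; 28 bits remain
Read 2: bits[4:8] width=4 -> value=15 (bin 1111); offset now 8 = byte 1 bit 0; 24 bits remain
Read 3: bits[8:10] width=2 -> value=2 (bin 10); offset now 10 = byte 1 bit 2; 22 bits remain
Read 4: bits[10:21] width=11 -> value=658 (bin 01010010010); offset now 21 = byte 2 bit 5; 11 bits remain
Read 5: bits[21:32] width=11 -> value=652 (bin 01010001100); offset now 32 = byte 4 bit 0; 0 bits remain

Answer: 1 15 2 658 652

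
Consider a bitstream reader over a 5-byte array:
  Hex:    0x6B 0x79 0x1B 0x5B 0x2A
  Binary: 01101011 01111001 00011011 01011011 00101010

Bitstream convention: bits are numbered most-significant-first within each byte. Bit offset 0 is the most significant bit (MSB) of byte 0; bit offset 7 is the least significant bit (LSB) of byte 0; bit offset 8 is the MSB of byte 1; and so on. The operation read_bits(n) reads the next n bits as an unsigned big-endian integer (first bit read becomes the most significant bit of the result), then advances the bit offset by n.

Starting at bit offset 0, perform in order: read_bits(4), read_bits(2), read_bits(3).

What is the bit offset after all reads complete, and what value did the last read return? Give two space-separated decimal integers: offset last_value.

Read 1: bits[0:4] width=4 -> value=6 (bin 0110); offset now 4 = byte 0 bit 4; 36 bits remain
Read 2: bits[4:6] width=2 -> value=2 (bin 10); offset now 6 = byte 0 bit 6; 34 bits remain
Read 3: bits[6:9] width=3 -> value=6 (bin 110); offset now 9 = byte 1 bit 1; 31 bits remain

Answer: 9 6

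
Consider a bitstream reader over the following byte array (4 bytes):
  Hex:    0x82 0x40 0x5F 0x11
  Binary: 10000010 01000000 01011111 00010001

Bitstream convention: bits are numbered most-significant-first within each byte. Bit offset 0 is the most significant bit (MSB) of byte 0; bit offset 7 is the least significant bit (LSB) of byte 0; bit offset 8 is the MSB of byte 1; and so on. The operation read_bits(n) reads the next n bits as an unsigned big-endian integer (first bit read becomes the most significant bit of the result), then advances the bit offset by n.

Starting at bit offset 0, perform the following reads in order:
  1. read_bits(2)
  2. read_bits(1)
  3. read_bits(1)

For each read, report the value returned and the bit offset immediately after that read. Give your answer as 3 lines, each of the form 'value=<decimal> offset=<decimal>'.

Answer: value=2 offset=2
value=0 offset=3
value=0 offset=4

Derivation:
Read 1: bits[0:2] width=2 -> value=2 (bin 10); offset now 2 = byte 0 bit 2; 30 bits remain
Read 2: bits[2:3] width=1 -> value=0 (bin 0); offset now 3 = byte 0 bit 3; 29 bits remain
Read 3: bits[3:4] width=1 -> value=0 (bin 0); offset now 4 = byte 0 bit 4; 28 bits remain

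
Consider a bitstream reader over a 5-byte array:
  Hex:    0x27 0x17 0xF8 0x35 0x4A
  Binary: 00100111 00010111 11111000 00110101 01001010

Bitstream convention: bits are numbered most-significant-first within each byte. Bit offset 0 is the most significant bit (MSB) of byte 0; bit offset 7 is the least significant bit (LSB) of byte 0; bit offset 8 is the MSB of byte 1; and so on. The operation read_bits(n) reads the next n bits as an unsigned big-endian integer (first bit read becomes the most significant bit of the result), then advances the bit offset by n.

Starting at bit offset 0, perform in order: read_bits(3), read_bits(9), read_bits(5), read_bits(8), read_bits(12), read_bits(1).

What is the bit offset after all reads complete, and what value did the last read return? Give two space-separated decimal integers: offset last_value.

Answer: 38 0

Derivation:
Read 1: bits[0:3] width=3 -> value=1 (bin 001); offset now 3 = byte 0 bit 3; 37 bits remain
Read 2: bits[3:12] width=9 -> value=113 (bin 001110001); offset now 12 = byte 1 bit 4; 28 bits remain
Read 3: bits[12:17] width=5 -> value=15 (bin 01111); offset now 17 = byte 2 bit 1; 23 bits remain
Read 4: bits[17:25] width=8 -> value=240 (bin 11110000); offset now 25 = byte 3 bit 1; 15 bits remain
Read 5: bits[25:37] width=12 -> value=1705 (bin 011010101001); offset now 37 = byte 4 bit 5; 3 bits remain
Read 6: bits[37:38] width=1 -> value=0 (bin 0); offset now 38 = byte 4 bit 6; 2 bits remain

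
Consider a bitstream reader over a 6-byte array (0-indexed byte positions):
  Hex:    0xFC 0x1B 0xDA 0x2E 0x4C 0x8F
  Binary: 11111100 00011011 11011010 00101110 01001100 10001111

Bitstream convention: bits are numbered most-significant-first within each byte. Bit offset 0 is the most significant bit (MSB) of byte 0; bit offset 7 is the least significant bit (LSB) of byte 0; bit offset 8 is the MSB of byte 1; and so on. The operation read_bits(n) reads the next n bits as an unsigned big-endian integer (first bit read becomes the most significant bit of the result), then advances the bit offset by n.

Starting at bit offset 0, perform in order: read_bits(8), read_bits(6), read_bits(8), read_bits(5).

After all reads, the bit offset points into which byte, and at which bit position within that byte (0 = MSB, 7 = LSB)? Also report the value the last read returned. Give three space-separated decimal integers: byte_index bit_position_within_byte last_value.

Read 1: bits[0:8] width=8 -> value=252 (bin 11111100); offset now 8 = byte 1 bit 0; 40 bits remain
Read 2: bits[8:14] width=6 -> value=6 (bin 000110); offset now 14 = byte 1 bit 6; 34 bits remain
Read 3: bits[14:22] width=8 -> value=246 (bin 11110110); offset now 22 = byte 2 bit 6; 26 bits remain
Read 4: bits[22:27] width=5 -> value=17 (bin 10001); offset now 27 = byte 3 bit 3; 21 bits remain

Answer: 3 3 17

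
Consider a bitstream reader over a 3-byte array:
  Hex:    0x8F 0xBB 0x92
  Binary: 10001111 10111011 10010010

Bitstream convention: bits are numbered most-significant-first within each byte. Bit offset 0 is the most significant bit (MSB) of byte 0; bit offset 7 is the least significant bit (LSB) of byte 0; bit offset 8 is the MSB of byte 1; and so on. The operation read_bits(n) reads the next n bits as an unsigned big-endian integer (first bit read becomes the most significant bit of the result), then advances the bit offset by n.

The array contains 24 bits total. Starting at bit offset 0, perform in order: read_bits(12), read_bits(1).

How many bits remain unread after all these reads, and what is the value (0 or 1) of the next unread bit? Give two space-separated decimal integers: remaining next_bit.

Read 1: bits[0:12] width=12 -> value=2299 (bin 100011111011); offset now 12 = byte 1 bit 4; 12 bits remain
Read 2: bits[12:13] width=1 -> value=1 (bin 1); offset now 13 = byte 1 bit 5; 11 bits remain

Answer: 11 0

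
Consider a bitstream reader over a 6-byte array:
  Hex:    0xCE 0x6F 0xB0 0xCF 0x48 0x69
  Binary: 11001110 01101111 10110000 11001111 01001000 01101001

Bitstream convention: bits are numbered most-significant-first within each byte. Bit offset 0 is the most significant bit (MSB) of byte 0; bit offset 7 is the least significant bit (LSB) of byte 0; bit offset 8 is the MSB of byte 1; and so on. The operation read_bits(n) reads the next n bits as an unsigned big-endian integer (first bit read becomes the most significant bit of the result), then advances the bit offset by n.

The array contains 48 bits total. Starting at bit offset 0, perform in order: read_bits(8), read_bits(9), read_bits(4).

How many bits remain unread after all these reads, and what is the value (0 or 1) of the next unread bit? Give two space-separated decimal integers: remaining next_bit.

Read 1: bits[0:8] width=8 -> value=206 (bin 11001110); offset now 8 = byte 1 bit 0; 40 bits remain
Read 2: bits[8:17] width=9 -> value=223 (bin 011011111); offset now 17 = byte 2 bit 1; 31 bits remain
Read 3: bits[17:21] width=4 -> value=6 (bin 0110); offset now 21 = byte 2 bit 5; 27 bits remain

Answer: 27 0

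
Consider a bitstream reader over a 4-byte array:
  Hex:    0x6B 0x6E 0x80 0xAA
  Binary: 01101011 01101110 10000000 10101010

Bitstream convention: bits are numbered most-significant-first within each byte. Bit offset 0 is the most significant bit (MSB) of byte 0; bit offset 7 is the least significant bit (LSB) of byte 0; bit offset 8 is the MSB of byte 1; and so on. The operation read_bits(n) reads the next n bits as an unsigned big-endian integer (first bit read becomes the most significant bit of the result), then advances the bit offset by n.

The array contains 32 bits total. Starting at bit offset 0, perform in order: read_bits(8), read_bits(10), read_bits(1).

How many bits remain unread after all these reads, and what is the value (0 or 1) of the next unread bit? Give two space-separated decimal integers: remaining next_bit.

Answer: 13 0

Derivation:
Read 1: bits[0:8] width=8 -> value=107 (bin 01101011); offset now 8 = byte 1 bit 0; 24 bits remain
Read 2: bits[8:18] width=10 -> value=442 (bin 0110111010); offset now 18 = byte 2 bit 2; 14 bits remain
Read 3: bits[18:19] width=1 -> value=0 (bin 0); offset now 19 = byte 2 bit 3; 13 bits remain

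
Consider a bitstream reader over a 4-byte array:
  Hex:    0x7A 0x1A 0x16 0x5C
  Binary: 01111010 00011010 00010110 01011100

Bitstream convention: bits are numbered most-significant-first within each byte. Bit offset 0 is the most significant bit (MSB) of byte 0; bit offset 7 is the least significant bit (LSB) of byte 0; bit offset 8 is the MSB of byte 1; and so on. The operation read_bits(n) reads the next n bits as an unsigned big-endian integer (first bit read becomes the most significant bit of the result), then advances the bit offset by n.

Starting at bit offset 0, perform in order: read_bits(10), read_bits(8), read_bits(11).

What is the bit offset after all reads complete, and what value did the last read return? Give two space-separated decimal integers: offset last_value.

Read 1: bits[0:10] width=10 -> value=488 (bin 0111101000); offset now 10 = byte 1 bit 2; 22 bits remain
Read 2: bits[10:18] width=8 -> value=104 (bin 01101000); offset now 18 = byte 2 bit 2; 14 bits remain
Read 3: bits[18:29] width=11 -> value=715 (bin 01011001011); offset now 29 = byte 3 bit 5; 3 bits remain

Answer: 29 715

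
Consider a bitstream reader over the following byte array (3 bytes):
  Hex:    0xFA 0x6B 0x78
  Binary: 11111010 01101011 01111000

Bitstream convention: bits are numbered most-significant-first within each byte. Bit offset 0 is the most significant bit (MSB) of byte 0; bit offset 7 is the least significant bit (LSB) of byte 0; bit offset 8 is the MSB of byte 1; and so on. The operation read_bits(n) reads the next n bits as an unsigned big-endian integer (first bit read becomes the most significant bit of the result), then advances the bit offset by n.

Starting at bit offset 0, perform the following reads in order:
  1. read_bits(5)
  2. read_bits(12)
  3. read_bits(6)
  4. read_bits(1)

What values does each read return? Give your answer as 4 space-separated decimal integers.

Answer: 31 1238 60 0

Derivation:
Read 1: bits[0:5] width=5 -> value=31 (bin 11111); offset now 5 = byte 0 bit 5; 19 bits remain
Read 2: bits[5:17] width=12 -> value=1238 (bin 010011010110); offset now 17 = byte 2 bit 1; 7 bits remain
Read 3: bits[17:23] width=6 -> value=60 (bin 111100); offset now 23 = byte 2 bit 7; 1 bits remain
Read 4: bits[23:24] width=1 -> value=0 (bin 0); offset now 24 = byte 3 bit 0; 0 bits remain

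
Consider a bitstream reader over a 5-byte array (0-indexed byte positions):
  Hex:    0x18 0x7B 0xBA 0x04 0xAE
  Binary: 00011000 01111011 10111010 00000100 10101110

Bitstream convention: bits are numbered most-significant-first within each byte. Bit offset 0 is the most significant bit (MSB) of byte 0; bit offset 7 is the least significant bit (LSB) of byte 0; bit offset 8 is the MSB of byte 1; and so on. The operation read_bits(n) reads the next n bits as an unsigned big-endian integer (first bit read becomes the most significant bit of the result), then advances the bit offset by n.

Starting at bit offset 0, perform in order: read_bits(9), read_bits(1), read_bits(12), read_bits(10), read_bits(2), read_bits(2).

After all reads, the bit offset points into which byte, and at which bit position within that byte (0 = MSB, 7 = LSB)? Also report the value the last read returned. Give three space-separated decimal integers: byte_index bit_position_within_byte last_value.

Answer: 4 4 2

Derivation:
Read 1: bits[0:9] width=9 -> value=48 (bin 000110000); offset now 9 = byte 1 bit 1; 31 bits remain
Read 2: bits[9:10] width=1 -> value=1 (bin 1); offset now 10 = byte 1 bit 2; 30 bits remain
Read 3: bits[10:22] width=12 -> value=3822 (bin 111011101110); offset now 22 = byte 2 bit 6; 18 bits remain
Read 4: bits[22:32] width=10 -> value=516 (bin 1000000100); offset now 32 = byte 4 bit 0; 8 bits remain
Read 5: bits[32:34] width=2 -> value=2 (bin 10); offset now 34 = byte 4 bit 2; 6 bits remain
Read 6: bits[34:36] width=2 -> value=2 (bin 10); offset now 36 = byte 4 bit 4; 4 bits remain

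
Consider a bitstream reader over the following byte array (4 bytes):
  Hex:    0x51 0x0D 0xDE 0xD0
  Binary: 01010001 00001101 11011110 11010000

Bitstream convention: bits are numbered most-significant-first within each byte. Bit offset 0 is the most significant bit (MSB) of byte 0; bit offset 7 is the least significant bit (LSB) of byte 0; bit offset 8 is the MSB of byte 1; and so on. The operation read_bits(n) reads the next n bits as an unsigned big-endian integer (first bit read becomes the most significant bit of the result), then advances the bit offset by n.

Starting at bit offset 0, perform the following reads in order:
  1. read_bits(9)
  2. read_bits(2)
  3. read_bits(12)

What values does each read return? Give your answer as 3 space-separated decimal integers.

Read 1: bits[0:9] width=9 -> value=162 (bin 010100010); offset now 9 = byte 1 bit 1; 23 bits remain
Read 2: bits[9:11] width=2 -> value=0 (bin 00); offset now 11 = byte 1 bit 3; 21 bits remain
Read 3: bits[11:23] width=12 -> value=1775 (bin 011011101111); offset now 23 = byte 2 bit 7; 9 bits remain

Answer: 162 0 1775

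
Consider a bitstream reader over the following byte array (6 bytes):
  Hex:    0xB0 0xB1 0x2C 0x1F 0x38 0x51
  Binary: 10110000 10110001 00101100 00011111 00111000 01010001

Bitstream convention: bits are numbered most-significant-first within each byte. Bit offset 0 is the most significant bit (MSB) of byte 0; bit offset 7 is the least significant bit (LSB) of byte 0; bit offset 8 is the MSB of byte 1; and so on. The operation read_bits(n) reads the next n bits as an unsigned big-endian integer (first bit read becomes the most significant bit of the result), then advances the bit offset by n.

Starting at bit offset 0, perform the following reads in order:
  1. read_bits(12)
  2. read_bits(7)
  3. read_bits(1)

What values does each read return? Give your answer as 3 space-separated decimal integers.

Answer: 2827 9 0

Derivation:
Read 1: bits[0:12] width=12 -> value=2827 (bin 101100001011); offset now 12 = byte 1 bit 4; 36 bits remain
Read 2: bits[12:19] width=7 -> value=9 (bin 0001001); offset now 19 = byte 2 bit 3; 29 bits remain
Read 3: bits[19:20] width=1 -> value=0 (bin 0); offset now 20 = byte 2 bit 4; 28 bits remain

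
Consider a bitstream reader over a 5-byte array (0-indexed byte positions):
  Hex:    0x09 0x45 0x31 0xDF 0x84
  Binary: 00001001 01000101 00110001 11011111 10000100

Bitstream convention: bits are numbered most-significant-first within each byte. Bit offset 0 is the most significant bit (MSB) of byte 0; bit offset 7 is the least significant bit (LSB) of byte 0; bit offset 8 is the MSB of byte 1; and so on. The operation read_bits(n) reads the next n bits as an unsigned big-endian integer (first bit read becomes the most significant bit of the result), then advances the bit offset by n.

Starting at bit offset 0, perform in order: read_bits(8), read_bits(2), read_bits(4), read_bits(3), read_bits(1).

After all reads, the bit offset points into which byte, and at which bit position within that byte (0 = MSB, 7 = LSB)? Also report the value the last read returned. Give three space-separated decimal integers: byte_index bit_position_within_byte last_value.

Answer: 2 2 0

Derivation:
Read 1: bits[0:8] width=8 -> value=9 (bin 00001001); offset now 8 = byte 1 bit 0; 32 bits remain
Read 2: bits[8:10] width=2 -> value=1 (bin 01); offset now 10 = byte 1 bit 2; 30 bits remain
Read 3: bits[10:14] width=4 -> value=1 (bin 0001); offset now 14 = byte 1 bit 6; 26 bits remain
Read 4: bits[14:17] width=3 -> value=2 (bin 010); offset now 17 = byte 2 bit 1; 23 bits remain
Read 5: bits[17:18] width=1 -> value=0 (bin 0); offset now 18 = byte 2 bit 2; 22 bits remain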